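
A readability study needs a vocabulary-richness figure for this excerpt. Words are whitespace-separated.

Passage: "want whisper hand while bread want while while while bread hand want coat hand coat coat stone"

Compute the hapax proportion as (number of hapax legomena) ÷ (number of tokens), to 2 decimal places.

0.12

Frequencies: while:4, want:3, hand:3, coat:3, bread:2, whisper:1, stone:1
Hapax count = 2; token count = 17.
Ratio = 2 / 17 = 0.12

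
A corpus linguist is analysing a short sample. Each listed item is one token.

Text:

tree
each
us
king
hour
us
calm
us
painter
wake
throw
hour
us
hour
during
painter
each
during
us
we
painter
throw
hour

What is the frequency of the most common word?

5

Frequencies: us:5, hour:4, painter:3, each:2, throw:2, during:2, tree:1, king:1, calm:1, wake:1, we:1
Most common: 'us' with frequency 5.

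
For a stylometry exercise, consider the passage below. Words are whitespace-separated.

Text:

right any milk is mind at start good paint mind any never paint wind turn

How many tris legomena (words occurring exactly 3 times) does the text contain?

Frequencies: any:2, mind:2, paint:2, right:1, milk:1, is:1, at:1, start:1, good:1, never:1, wind:1, turn:1
Words with frequency 3: (none)

0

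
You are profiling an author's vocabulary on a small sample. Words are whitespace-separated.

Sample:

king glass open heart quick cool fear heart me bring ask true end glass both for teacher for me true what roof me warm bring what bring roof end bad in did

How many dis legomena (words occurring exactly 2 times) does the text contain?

Frequencies: me:3, bring:3, glass:2, heart:2, true:2, end:2, for:2, what:2, roof:2, king:1, open:1, quick:1, cool:1, fear:1, ask:1, both:1, teacher:1, warm:1, bad:1, in:1, … (1 more, each freq 1)
Words with frequency 2: end, for, glass, heart, roof, true, what

7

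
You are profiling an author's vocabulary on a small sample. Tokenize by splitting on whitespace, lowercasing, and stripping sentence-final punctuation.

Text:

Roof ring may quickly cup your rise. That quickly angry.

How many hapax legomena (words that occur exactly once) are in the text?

8

Frequencies: quickly:2, roof:1, ring:1, may:1, cup:1, your:1, rise:1, that:1, angry:1
Hapax (freq=1): angry, cup, may, ring, rise, roof, that, your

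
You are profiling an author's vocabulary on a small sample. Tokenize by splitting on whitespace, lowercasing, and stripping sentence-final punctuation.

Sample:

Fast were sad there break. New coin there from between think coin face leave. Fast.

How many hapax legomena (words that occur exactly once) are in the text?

9

Frequencies: fast:2, there:2, coin:2, were:1, sad:1, break:1, new:1, from:1, between:1, think:1, face:1, leave:1
Hapax (freq=1): between, break, face, from, leave, new, sad, think, were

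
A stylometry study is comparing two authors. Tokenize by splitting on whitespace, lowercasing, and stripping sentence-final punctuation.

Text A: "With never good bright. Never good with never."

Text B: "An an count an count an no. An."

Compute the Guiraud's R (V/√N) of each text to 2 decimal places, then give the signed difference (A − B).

0.35

A: V=4, N=8, R=1.41
B: V=3, N=8, R=1.06
Difference = 1.41 − 1.06 = 0.35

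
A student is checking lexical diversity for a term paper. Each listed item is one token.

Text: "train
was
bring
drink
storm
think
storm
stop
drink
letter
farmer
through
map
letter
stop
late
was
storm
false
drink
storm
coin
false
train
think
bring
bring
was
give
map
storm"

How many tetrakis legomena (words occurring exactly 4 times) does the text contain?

0

Frequencies: storm:5, was:3, bring:3, drink:3, train:2, think:2, stop:2, letter:2, map:2, false:2, farmer:1, through:1, late:1, coin:1, give:1
Words with frequency 4: (none)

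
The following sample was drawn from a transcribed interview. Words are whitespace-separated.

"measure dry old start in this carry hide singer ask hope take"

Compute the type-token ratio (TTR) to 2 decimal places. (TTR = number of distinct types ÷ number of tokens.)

N = 12 tokens, V = 12 types.
TTR = V / N = 12 / 12 = 1.00

1.00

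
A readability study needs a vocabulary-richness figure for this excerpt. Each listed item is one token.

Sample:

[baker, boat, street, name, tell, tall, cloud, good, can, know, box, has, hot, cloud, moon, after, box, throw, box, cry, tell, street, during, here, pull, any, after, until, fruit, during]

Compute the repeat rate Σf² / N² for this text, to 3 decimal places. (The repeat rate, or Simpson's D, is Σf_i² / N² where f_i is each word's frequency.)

Frequencies: box:3, street:2, tell:2, cloud:2, after:2, during:2, baker:1, boat:1, name:1, tall:1, good:1, can:1, know:1, has:1, hot:1, moon:1, throw:1, cry:1, here:1, pull:1, … (3 more, each freq 1)
Σf² = 46; N² = 900
Repeat rate = 46 / 900 = 0.051

0.051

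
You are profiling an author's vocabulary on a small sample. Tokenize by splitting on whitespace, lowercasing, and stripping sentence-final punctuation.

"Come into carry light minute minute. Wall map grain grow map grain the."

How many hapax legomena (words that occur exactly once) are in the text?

7

Frequencies: minute:2, map:2, grain:2, come:1, into:1, carry:1, light:1, wall:1, grow:1, the:1
Hapax (freq=1): carry, come, grow, into, light, the, wall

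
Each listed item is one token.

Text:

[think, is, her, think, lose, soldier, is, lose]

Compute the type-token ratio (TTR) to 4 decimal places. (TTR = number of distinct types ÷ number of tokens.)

0.6250

N = 8 tokens, V = 5 types.
TTR = V / N = 5 / 8 = 0.6250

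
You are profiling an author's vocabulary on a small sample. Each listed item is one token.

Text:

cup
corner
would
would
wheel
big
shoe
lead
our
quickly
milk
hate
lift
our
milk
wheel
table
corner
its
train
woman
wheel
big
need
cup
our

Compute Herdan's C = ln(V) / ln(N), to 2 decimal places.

N = 26, V = 17.
ln(V) = 2.833213, ln(N) = 3.258097
C = 2.833213 / 3.258097 = 0.87

0.87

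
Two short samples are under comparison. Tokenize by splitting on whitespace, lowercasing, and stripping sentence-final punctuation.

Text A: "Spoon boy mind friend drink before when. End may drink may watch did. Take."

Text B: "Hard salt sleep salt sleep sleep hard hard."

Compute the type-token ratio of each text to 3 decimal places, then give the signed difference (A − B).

TTR(A) = 12/14 = 0.857
TTR(B) = 3/8 = 0.375
Difference = 0.857 − 0.375 = 0.482

0.482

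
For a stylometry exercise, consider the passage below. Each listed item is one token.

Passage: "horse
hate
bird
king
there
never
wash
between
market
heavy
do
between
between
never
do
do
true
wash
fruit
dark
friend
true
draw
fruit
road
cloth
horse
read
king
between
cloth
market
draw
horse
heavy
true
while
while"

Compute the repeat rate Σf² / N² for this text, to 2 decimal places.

Frequencies: between:4, horse:3, do:3, true:3, king:2, never:2, wash:2, market:2, heavy:2, fruit:2, draw:2, cloth:2, while:2, hate:1, bird:1, there:1, dark:1, friend:1, road:1, read:1
Σf² = 86; N² = 1444
Repeat rate = 86 / 1444 = 0.06

0.06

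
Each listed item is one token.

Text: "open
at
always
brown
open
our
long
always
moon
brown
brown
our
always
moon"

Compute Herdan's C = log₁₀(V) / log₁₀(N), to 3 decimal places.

0.737

N = 14, V = 7.
log₁₀(V) = 0.845098, log₁₀(N) = 1.146128
C = 0.845098 / 1.146128 = 0.737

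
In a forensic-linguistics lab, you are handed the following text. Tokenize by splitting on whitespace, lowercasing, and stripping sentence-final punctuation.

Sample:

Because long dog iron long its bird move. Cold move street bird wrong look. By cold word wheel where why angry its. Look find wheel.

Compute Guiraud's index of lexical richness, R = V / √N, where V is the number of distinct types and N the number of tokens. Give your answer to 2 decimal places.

3.60

N = 25, V = 18.
√N = 5.000000
R = 18 / 5.000000 = 3.60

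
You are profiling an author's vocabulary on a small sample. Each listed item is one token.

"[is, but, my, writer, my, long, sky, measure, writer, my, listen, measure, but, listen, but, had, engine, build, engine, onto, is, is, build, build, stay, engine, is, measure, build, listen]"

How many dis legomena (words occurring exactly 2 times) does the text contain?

Frequencies: is:4, build:4, but:3, my:3, measure:3, listen:3, engine:3, writer:2, long:1, sky:1, had:1, onto:1, stay:1
Words with frequency 2: writer

1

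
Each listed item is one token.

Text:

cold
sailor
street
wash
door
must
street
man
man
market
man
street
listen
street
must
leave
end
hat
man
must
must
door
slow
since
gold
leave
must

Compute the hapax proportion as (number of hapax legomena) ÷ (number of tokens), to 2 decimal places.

Frequencies: must:5, street:4, man:4, door:2, leave:2, cold:1, sailor:1, wash:1, market:1, listen:1, end:1, hat:1, slow:1, since:1, gold:1
Hapax count = 10; token count = 27.
Ratio = 10 / 27 = 0.37

0.37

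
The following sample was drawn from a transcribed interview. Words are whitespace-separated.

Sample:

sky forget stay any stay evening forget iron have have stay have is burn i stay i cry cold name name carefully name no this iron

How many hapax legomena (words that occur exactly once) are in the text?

Frequencies: stay:4, have:3, name:3, forget:2, iron:2, i:2, sky:1, any:1, evening:1, is:1, burn:1, cry:1, cold:1, carefully:1, no:1, this:1
Hapax (freq=1): any, burn, carefully, cold, cry, evening, is, no, sky, this

10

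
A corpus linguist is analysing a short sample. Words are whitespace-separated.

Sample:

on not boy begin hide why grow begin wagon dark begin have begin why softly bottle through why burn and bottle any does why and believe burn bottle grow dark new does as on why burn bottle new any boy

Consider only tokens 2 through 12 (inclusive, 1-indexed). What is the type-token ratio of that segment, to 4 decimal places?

0.8182

Segment tokens 2–12: not, boy, begin, hide, why, grow, begin, wagon, dark, begin, have
Segment N = 11, segment V = 9.
TTR = 9 / 11 = 0.8182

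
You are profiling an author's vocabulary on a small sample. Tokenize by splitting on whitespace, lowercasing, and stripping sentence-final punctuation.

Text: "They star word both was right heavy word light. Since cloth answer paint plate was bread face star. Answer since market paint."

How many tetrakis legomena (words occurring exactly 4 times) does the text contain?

Frequencies: star:2, word:2, was:2, since:2, answer:2, paint:2, they:1, both:1, right:1, heavy:1, light:1, cloth:1, plate:1, bread:1, face:1, market:1
Words with frequency 4: (none)

0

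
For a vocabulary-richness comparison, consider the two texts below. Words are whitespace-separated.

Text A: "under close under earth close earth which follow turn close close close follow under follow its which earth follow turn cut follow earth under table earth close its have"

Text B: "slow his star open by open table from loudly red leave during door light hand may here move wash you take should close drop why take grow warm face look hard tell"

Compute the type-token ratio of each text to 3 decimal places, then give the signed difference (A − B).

TTR(A) = 10/29 = 0.345
TTR(B) = 30/32 = 0.938
Difference = 0.345 − 0.938 = -0.593

-0.593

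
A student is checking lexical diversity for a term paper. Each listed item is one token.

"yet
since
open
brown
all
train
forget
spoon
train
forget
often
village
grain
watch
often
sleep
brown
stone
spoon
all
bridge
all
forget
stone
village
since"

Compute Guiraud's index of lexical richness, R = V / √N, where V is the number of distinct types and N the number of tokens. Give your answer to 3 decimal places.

2.942

N = 26, V = 15.
√N = 5.099020
R = 15 / 5.099020 = 2.942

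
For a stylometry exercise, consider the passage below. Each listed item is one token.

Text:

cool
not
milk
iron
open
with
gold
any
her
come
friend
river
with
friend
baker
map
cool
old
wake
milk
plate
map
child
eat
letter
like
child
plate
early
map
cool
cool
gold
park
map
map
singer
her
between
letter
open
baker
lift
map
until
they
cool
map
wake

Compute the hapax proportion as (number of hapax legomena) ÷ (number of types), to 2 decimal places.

0.54

Frequencies: map:7, cool:5, milk:2, open:2, with:2, gold:2, her:2, friend:2, baker:2, wake:2, plate:2, child:2, letter:2, not:1, iron:1, any:1, come:1, river:1, old:1, eat:1, … (8 more, each freq 1)
Hapax count = 15; type count = 28.
Ratio = 15 / 28 = 0.54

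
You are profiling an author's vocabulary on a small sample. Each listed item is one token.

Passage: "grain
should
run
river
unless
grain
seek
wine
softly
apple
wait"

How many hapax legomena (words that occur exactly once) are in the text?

Frequencies: grain:2, should:1, run:1, river:1, unless:1, seek:1, wine:1, softly:1, apple:1, wait:1
Hapax (freq=1): apple, river, run, seek, should, softly, unless, wait, wine

9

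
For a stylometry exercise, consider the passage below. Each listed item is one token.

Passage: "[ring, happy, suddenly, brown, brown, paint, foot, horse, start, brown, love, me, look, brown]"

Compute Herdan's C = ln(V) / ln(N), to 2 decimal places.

N = 14, V = 11.
ln(V) = 2.397895, ln(N) = 2.639057
C = 2.397895 / 2.639057 = 0.91

0.91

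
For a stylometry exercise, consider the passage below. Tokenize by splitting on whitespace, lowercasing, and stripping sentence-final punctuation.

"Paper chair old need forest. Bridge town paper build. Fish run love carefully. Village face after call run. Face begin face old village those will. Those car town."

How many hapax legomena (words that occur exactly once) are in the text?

13

Frequencies: face:3, paper:2, old:2, town:2, run:2, village:2, those:2, chair:1, need:1, forest:1, bridge:1, build:1, fish:1, love:1, carefully:1, after:1, call:1, begin:1, will:1, car:1
Hapax (freq=1): after, begin, bridge, build, call, car, carefully, chair, fish, forest, love, need, will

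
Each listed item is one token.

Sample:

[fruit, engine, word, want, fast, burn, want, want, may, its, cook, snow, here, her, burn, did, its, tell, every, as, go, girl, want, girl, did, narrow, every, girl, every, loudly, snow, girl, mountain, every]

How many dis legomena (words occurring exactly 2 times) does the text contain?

4

Frequencies: want:4, every:4, girl:4, burn:2, its:2, snow:2, did:2, fruit:1, engine:1, word:1, fast:1, may:1, cook:1, here:1, her:1, tell:1, as:1, go:1, narrow:1, loudly:1, … (1 more, each freq 1)
Words with frequency 2: burn, did, its, snow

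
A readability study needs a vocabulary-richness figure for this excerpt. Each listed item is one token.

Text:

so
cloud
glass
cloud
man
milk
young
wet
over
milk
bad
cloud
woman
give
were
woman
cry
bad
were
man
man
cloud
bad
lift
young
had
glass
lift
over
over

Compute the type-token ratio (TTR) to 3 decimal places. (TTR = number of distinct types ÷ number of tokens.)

N = 30 tokens, V = 15 types.
TTR = V / N = 15 / 30 = 0.500

0.500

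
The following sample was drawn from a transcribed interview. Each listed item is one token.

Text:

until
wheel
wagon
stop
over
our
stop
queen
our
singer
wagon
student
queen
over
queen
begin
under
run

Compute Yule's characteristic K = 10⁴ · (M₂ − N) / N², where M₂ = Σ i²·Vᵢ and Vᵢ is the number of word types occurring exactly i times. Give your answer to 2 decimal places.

Frequencies: queen:3, wagon:2, stop:2, over:2, our:2, until:1, wheel:1, singer:1, student:1, begin:1, under:1, run:1
N = 18. Frequency spectrum: V_1=7, V_2=4, V_3=1
M₂ = 1²·7 + 2²·4 + 3²·1 = 32
K = 10000 × (32 − 18) / 18² = 432.10

432.10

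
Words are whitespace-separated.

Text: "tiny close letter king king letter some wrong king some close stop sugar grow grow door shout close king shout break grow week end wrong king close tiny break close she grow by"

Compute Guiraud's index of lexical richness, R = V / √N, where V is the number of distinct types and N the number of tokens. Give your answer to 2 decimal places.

2.79

N = 33, V = 16.
√N = 5.744563
R = 16 / 5.744563 = 2.79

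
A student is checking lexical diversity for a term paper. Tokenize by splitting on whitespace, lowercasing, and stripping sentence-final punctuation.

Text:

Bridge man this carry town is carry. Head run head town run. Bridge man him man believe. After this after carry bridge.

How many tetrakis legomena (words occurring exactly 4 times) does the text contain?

Frequencies: bridge:3, man:3, carry:3, this:2, town:2, head:2, run:2, after:2, is:1, him:1, believe:1
Words with frequency 4: (none)

0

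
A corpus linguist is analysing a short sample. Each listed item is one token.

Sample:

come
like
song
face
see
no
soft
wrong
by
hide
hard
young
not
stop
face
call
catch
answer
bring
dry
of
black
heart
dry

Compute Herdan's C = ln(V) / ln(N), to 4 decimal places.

N = 24, V = 22.
ln(V) = 3.091042, ln(N) = 3.178054
C = 3.091042 / 3.178054 = 0.9726

0.9726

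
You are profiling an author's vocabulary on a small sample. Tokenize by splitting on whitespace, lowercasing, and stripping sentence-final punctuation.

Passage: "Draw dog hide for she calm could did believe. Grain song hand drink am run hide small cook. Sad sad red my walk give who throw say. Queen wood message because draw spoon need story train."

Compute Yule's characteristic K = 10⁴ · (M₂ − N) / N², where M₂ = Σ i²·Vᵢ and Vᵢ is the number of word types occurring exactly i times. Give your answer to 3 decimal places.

Frequencies: draw:2, hide:2, sad:2, dog:1, for:1, she:1, calm:1, could:1, did:1, believe:1, grain:1, song:1, hand:1, drink:1, am:1, run:1, small:1, cook:1, red:1, my:1, … (13 more, each freq 1)
N = 36. Frequency spectrum: V_1=30, V_2=3
M₂ = 1²·30 + 2²·3 = 42
K = 10000 × (42 − 36) / 36² = 46.296

46.296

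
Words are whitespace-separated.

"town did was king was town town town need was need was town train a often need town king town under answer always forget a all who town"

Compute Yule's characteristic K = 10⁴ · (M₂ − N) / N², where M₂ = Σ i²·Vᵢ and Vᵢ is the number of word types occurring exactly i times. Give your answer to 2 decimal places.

994.90

Frequencies: town:8, was:4, need:3, king:2, a:2, did:1, train:1, often:1, under:1, answer:1, always:1, forget:1, all:1, who:1
N = 28. Frequency spectrum: V_1=9, V_2=2, V_3=1, V_4=1, V_8=1
M₂ = 1²·9 + 2²·2 + 3²·1 + 4²·1 + 8²·1 = 106
K = 10000 × (106 − 28) / 28² = 994.90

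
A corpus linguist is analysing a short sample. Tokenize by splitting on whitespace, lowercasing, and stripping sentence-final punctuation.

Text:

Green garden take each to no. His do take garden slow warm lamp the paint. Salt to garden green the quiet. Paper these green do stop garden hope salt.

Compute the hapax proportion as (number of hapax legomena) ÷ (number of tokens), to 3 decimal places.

Frequencies: garden:4, green:3, take:2, to:2, do:2, the:2, salt:2, each:1, no:1, his:1, slow:1, warm:1, lamp:1, paint:1, quiet:1, paper:1, these:1, stop:1, hope:1
Hapax count = 12; token count = 29.
Ratio = 12 / 29 = 0.414

0.414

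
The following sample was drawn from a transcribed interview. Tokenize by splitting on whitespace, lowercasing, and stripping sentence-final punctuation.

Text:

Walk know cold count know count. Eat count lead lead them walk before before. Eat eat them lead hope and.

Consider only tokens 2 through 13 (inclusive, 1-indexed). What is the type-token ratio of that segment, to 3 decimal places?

0.667

Segment tokens 2–13: know, cold, count, know, count, eat, count, lead, lead, them, walk, before
Segment N = 12, segment V = 8.
TTR = 8 / 12 = 0.667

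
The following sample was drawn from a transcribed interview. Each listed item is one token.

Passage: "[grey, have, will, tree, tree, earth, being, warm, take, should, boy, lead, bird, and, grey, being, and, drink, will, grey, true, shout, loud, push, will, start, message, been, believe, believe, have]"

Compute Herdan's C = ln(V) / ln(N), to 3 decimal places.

N = 31, V = 22.
ln(V) = 3.091042, ln(N) = 3.433987
C = 3.091042 / 3.433987 = 0.900

0.900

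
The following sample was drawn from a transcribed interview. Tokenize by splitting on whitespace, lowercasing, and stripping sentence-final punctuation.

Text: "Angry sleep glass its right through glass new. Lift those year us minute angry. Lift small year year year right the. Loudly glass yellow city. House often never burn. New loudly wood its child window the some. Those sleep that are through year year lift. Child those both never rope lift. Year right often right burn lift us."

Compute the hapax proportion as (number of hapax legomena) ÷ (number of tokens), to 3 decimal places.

Frequencies: year:7, lift:5, right:4, glass:3, those:3, angry:2, sleep:2, its:2, through:2, new:2, us:2, the:2, loudly:2, often:2, never:2, burn:2, child:2, minute:1, small:1, yellow:1, … (9 more, each freq 1)
Hapax count = 12; token count = 58.
Ratio = 12 / 58 = 0.207

0.207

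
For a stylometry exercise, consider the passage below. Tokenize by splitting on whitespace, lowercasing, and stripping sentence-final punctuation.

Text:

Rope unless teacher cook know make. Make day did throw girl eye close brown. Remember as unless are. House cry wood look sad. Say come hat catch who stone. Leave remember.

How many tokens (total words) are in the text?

31

Tokens: rope, unless, teacher, cook, know, make, make, day, did, throw, girl, eye, close, brown, remember, as, unless, are, house, cry, wood, look, sad, say, come, hat, catch, who, stone, leave, remember
N = 31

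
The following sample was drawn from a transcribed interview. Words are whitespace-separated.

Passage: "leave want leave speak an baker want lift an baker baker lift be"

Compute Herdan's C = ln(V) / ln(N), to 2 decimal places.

0.76

N = 13, V = 7.
ln(V) = 1.945910, ln(N) = 2.564949
C = 1.945910 / 2.564949 = 0.76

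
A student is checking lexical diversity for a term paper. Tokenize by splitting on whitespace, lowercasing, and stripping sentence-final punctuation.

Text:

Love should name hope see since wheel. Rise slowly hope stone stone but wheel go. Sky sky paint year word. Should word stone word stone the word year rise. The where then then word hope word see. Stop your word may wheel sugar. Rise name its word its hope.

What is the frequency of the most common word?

8

Frequencies: word:8, hope:4, stone:4, wheel:3, rise:3, should:2, name:2, see:2, sky:2, year:2, the:2, then:2, its:2, love:1, since:1, slowly:1, but:1, go:1, paint:1, where:1, … (4 more, each freq 1)
Most common: 'word' with frequency 8.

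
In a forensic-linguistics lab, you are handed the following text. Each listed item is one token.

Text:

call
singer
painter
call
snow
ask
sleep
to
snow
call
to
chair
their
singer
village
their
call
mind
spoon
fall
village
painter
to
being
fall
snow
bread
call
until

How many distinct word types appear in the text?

Distinct types: {ask, being, bread, call, chair, fall, mind, painter, singer, sleep, snow, spoon, their, to, until, village}
V = 16

16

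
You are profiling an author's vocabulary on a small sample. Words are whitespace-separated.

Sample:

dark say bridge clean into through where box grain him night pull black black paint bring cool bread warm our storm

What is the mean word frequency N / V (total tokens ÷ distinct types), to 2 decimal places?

1.05

N = 21 tokens, V = 20 types.
Mean frequency = N / V = 21 / 20 = 1.05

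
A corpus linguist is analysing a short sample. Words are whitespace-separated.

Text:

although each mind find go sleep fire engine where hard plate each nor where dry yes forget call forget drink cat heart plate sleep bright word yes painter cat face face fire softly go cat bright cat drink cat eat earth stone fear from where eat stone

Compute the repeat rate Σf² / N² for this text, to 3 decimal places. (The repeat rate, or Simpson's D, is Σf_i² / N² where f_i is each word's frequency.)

Frequencies: cat:5, where:3, each:2, go:2, sleep:2, fire:2, plate:2, yes:2, forget:2, drink:2, bright:2, face:2, eat:2, stone:2, although:1, mind:1, find:1, engine:1, hard:1, nor:1, … (9 more, each freq 1)
Σf² = 97; N² = 2209
Repeat rate = 97 / 2209 = 0.044

0.044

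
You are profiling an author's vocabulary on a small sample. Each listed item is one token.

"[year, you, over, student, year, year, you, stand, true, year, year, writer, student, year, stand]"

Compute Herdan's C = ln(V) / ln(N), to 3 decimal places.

0.719

N = 15, V = 7.
ln(V) = 1.945910, ln(N) = 2.708050
C = 1.945910 / 2.708050 = 0.719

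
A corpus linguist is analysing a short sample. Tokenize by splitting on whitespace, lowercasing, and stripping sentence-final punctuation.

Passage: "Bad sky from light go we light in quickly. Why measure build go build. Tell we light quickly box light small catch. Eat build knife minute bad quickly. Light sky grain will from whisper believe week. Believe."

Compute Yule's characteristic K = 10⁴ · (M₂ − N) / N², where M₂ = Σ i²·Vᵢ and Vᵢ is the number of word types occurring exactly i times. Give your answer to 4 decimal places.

Frequencies: light:5, quickly:3, build:3, bad:2, sky:2, from:2, go:2, we:2, believe:2, in:1, why:1, measure:1, tell:1, box:1, small:1, catch:1, eat:1, knife:1, minute:1, grain:1, … (3 more, each freq 1)
N = 37. Frequency spectrum: V_1=14, V_2=6, V_3=2, V_5=1
M₂ = 1²·14 + 2²·6 + 3²·2 + 5²·1 = 81
K = 10000 × (81 − 37) / 37² = 321.4025

321.4025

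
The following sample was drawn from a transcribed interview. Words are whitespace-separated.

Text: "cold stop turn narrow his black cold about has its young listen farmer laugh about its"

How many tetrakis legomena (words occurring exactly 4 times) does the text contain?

0

Frequencies: cold:2, about:2, its:2, stop:1, turn:1, narrow:1, his:1, black:1, has:1, young:1, listen:1, farmer:1, laugh:1
Words with frequency 4: (none)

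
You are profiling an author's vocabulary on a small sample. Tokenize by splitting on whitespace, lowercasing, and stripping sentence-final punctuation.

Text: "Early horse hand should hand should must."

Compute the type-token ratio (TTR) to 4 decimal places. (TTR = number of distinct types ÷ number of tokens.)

N = 7 tokens, V = 5 types.
TTR = V / N = 5 / 7 = 0.7143

0.7143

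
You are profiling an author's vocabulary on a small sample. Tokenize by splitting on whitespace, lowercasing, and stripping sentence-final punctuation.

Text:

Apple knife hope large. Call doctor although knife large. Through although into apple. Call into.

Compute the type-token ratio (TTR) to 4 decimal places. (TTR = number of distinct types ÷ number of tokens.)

0.6000

N = 15 tokens, V = 9 types.
TTR = V / N = 9 / 15 = 0.6000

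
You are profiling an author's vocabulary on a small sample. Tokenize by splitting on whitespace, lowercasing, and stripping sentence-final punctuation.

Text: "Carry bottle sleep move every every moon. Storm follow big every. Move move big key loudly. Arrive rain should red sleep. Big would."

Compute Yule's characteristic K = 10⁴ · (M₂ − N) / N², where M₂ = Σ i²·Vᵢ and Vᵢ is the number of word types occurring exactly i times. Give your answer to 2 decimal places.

Frequencies: move:3, every:3, big:3, sleep:2, carry:1, bottle:1, moon:1, storm:1, follow:1, key:1, loudly:1, arrive:1, rain:1, should:1, red:1, would:1
N = 23. Frequency spectrum: V_1=12, V_2=1, V_3=3
M₂ = 1²·12 + 2²·1 + 3²·3 = 43
K = 10000 × (43 − 23) / 23² = 378.07

378.07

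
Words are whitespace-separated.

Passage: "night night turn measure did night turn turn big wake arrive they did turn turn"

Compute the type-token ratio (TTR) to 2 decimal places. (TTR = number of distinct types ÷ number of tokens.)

0.53

N = 15 tokens, V = 8 types.
TTR = V / N = 8 / 15 = 0.53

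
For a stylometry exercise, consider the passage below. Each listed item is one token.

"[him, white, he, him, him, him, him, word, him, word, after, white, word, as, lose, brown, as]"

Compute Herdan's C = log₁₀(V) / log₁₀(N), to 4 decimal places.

N = 17, V = 8.
log₁₀(V) = 0.903090, log₁₀(N) = 1.230449
C = 0.903090 / 1.230449 = 0.7340

0.7340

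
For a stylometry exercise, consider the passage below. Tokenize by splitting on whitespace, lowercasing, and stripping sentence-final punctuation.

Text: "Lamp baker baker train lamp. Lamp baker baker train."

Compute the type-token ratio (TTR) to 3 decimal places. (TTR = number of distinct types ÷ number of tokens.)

N = 9 tokens, V = 3 types.
TTR = V / N = 3 / 9 = 0.333

0.333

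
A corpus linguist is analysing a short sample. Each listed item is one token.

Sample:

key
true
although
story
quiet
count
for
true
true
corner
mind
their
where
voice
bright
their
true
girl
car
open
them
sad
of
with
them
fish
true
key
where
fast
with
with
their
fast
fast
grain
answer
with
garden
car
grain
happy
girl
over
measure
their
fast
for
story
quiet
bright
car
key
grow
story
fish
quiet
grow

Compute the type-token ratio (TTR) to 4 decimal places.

0.5000

N = 58 tokens, V = 29 types.
TTR = V / N = 29 / 58 = 0.5000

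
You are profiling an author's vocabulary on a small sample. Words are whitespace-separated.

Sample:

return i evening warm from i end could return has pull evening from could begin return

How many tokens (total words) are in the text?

Tokens: return, i, evening, warm, from, i, end, could, return, has, pull, evening, from, could, begin, return
N = 16

16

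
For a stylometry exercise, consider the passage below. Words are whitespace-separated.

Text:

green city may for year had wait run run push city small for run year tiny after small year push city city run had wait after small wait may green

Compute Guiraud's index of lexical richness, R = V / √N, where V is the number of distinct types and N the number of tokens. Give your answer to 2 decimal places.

2.19

N = 30, V = 12.
√N = 5.477226
R = 12 / 5.477226 = 2.19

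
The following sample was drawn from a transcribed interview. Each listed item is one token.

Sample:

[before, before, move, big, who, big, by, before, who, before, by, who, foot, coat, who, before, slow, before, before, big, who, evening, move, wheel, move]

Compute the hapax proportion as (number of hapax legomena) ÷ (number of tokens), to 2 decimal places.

Frequencies: before:7, who:5, move:3, big:3, by:2, foot:1, coat:1, slow:1, evening:1, wheel:1
Hapax count = 5; token count = 25.
Ratio = 5 / 25 = 0.20

0.20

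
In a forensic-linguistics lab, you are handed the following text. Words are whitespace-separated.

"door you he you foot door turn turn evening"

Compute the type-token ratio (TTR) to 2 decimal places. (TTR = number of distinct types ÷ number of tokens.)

0.67

N = 9 tokens, V = 6 types.
TTR = V / N = 6 / 9 = 0.67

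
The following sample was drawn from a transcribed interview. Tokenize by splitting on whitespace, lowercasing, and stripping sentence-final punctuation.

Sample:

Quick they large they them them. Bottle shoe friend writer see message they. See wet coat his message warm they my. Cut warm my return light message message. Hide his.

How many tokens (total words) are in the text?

30

Tokens: quick, they, large, they, them, them, bottle, shoe, friend, writer, see, message, they, see, wet, coat, his, message, warm, they, my, cut, warm, my, return, light, message, message, hide, his
N = 30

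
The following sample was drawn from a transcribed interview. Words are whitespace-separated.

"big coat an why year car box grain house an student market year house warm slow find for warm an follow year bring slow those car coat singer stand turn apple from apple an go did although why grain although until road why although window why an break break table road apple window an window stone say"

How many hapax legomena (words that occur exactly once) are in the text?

Frequencies: an:6, why:4, year:3, apple:3, although:3, window:3, coat:2, car:2, grain:2, house:2, warm:2, slow:2, road:2, break:2, big:1, box:1, student:1, market:1, find:1, for:1, … (13 more, each freq 1)
Hapax (freq=1): big, box, bring, did, find, follow, for, from, go, market, say, singer, stand, stone, student, table, those, turn, until

19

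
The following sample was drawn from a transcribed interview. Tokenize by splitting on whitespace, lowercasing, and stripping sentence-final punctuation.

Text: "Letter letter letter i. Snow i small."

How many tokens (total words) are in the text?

Tokens: letter, letter, letter, i, snow, i, small
N = 7

7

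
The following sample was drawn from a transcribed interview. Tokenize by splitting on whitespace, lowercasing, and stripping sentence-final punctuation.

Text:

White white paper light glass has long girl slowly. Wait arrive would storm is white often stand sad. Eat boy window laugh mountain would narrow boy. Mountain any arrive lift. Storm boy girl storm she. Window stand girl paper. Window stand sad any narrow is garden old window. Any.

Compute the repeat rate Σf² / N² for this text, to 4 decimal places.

0.0462

Frequencies: window:4, white:3, girl:3, storm:3, stand:3, boy:3, any:3, paper:2, arrive:2, would:2, is:2, sad:2, mountain:2, narrow:2, light:1, glass:1, has:1, long:1, slowly:1, wait:1, … (7 more, each freq 1)
Σf² = 111; N² = 2401
Repeat rate = 111 / 2401 = 0.0462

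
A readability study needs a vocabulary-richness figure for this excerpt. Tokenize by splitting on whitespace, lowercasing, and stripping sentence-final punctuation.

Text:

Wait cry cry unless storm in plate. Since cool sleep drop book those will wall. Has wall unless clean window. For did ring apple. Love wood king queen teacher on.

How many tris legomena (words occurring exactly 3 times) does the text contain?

Frequencies: cry:2, unless:2, wall:2, wait:1, storm:1, in:1, plate:1, since:1, cool:1, sleep:1, drop:1, book:1, those:1, will:1, has:1, clean:1, window:1, for:1, did:1, ring:1, … (7 more, each freq 1)
Words with frequency 3: (none)

0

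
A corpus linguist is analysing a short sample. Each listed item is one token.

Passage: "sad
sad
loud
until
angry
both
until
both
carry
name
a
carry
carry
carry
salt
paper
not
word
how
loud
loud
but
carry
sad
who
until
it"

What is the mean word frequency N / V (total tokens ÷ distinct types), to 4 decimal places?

1.6875

N = 27 tokens, V = 16 types.
Mean frequency = N / V = 27 / 16 = 1.6875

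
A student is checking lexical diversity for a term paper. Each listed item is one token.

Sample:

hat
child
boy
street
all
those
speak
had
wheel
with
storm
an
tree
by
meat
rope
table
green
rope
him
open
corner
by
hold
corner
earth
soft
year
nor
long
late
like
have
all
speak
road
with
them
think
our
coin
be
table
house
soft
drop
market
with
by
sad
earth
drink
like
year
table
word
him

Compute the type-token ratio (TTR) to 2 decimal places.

N = 57 tokens, V = 42 types.
TTR = V / N = 42 / 57 = 0.74

0.74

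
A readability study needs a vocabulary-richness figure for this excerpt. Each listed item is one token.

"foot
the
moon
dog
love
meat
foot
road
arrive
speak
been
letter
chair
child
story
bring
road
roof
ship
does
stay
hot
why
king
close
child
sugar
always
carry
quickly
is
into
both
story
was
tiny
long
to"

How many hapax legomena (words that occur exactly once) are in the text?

30

Frequencies: foot:2, road:2, child:2, story:2, the:1, moon:1, dog:1, love:1, meat:1, arrive:1, speak:1, been:1, letter:1, chair:1, bring:1, roof:1, ship:1, does:1, stay:1, hot:1, … (14 more, each freq 1)
Hapax (freq=1): always, arrive, been, both, bring, carry, chair, close, does, dog, hot, into, is, king, letter, long, love, meat, moon, quickly, roof, ship, speak, stay, sugar, the, tiny, to, was, why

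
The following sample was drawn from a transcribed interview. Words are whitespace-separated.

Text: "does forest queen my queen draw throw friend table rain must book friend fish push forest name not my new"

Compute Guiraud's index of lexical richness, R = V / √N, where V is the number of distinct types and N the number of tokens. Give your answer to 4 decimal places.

N = 20, V = 16.
√N = 4.472136
R = 16 / 4.472136 = 3.5777

3.5777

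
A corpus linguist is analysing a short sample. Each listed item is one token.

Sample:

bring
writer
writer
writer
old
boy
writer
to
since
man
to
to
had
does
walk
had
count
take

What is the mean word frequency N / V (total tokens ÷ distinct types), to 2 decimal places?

1.50

N = 18 tokens, V = 12 types.
Mean frequency = N / V = 18 / 12 = 1.50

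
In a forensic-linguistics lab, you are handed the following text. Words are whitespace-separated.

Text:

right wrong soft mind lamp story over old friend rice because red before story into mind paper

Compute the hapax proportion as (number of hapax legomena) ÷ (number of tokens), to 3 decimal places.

Frequencies: mind:2, story:2, right:1, wrong:1, soft:1, lamp:1, over:1, old:1, friend:1, rice:1, because:1, red:1, before:1, into:1, paper:1
Hapax count = 13; token count = 17.
Ratio = 13 / 17 = 0.765

0.765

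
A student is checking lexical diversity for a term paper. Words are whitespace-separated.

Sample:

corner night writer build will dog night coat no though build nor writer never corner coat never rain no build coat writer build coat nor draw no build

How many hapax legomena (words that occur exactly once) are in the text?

5

Frequencies: build:5, coat:4, writer:3, no:3, corner:2, night:2, nor:2, never:2, will:1, dog:1, though:1, rain:1, draw:1
Hapax (freq=1): dog, draw, rain, though, will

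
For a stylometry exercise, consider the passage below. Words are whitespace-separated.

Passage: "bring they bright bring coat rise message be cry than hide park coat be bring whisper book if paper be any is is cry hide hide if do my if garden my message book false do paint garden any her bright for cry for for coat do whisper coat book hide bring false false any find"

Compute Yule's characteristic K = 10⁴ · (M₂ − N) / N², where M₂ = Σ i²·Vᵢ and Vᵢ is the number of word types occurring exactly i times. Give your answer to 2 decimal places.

Frequencies: bring:4, coat:4, hide:4, be:3, cry:3, book:3, if:3, any:3, do:3, false:3, for:3, bright:2, message:2, whisper:2, is:2, my:2, garden:2, they:1, rise:1, than:1, … (5 more, each freq 1)
N = 56. Frequency spectrum: V_1=8, V_2=6, V_3=8, V_4=3
M₂ = 1²·8 + 2²·6 + 3²·8 + 4²·3 = 152
K = 10000 × (152 − 56) / 56² = 306.12

306.12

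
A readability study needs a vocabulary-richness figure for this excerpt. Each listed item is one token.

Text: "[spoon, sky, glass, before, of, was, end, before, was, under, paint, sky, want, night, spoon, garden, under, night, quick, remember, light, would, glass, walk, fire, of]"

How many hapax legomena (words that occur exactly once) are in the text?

Frequencies: spoon:2, sky:2, glass:2, before:2, of:2, was:2, under:2, night:2, end:1, paint:1, want:1, garden:1, quick:1, remember:1, light:1, would:1, walk:1, fire:1
Hapax (freq=1): end, fire, garden, light, paint, quick, remember, walk, want, would

10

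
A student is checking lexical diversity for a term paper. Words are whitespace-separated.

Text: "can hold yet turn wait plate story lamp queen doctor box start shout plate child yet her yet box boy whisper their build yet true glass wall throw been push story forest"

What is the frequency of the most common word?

4

Frequencies: yet:4, plate:2, story:2, box:2, can:1, hold:1, turn:1, wait:1, lamp:1, queen:1, doctor:1, start:1, shout:1, child:1, her:1, boy:1, whisper:1, their:1, build:1, true:1, … (6 more, each freq 1)
Most common: 'yet' with frequency 4.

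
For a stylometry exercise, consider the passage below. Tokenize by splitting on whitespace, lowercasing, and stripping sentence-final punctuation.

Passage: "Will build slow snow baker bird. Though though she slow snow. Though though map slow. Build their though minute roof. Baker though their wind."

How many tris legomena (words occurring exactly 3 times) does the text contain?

1

Frequencies: though:6, slow:3, build:2, snow:2, baker:2, their:2, will:1, bird:1, she:1, map:1, minute:1, roof:1, wind:1
Words with frequency 3: slow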